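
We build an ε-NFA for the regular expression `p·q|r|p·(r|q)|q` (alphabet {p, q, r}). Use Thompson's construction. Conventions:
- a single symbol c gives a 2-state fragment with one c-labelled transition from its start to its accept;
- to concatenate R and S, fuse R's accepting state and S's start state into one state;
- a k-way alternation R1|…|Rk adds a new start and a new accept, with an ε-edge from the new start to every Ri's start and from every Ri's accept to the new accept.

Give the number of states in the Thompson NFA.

Building bottom-up:
Each of the 7 symbol leaves contributes a 2-state fragment.
  p·q — 3 states
  r|q — 6 states
  p·(r|q) — 7 states
  p·q|r|p·(r|q)|q — 16 states

16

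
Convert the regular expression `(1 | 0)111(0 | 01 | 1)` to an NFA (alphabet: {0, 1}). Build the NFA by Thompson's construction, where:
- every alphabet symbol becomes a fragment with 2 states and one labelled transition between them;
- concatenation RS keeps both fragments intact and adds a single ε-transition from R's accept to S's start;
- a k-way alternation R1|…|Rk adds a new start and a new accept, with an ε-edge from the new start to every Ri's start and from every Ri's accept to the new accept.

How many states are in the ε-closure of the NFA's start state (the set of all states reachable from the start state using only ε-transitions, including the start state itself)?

3

Let C(F) = |ε-closure(F.start)| within fragment F, and note whether F accepts ε. Symbol fragments have C = 1 and do not accept ε. Then:
  1 | 0 — new start ε-reaches every alternative's start; none of them accept ε, so the new accept is not reached: C = 1 + 1 + 1 = 3
  01 — C equals the left operand's closure size = 1 (its accept is not ε-reachable, so the closure stops there)
  0 | 01 | 1 — new start ε-reaches every alternative's start; none of them accept ε, so the new accept is not reached: C = 1 + 1 + 1 + 1 = 4
  (1 | 0)111(0 | 01 | 1) — C equals the left operand's closure size = 3 (its accept is not ε-reachable, so the closure stops there)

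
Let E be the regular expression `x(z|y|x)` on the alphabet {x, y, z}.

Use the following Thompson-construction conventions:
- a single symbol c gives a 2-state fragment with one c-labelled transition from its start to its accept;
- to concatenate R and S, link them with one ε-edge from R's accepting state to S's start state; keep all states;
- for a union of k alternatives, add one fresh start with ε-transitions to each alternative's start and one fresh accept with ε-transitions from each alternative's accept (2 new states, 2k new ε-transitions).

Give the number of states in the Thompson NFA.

Bottom-up over the parse tree:
Each of the 4 symbol leaves contributes a 2-state fragment.
  z|y|x → 8 states
  x(z|y|x) → 10 states

10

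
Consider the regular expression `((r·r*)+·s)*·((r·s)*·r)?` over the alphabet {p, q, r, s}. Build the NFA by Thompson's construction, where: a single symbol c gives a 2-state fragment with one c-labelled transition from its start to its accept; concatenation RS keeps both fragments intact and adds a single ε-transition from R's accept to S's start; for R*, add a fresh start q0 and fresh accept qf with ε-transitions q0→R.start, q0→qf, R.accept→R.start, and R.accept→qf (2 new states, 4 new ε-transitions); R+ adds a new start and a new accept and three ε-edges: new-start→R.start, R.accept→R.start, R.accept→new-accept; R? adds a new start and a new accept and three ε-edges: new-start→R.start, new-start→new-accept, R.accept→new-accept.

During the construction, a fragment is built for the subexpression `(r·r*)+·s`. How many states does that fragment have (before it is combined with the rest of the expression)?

10

Fragment for `(r·r*)+·s`:
Each of the 3 symbol leaves contributes a 2-state fragment.
  r* → 4 states
  r·r* → 6 states
  (r·r*)+ → 8 states
  (r·r*)+·s → 10 states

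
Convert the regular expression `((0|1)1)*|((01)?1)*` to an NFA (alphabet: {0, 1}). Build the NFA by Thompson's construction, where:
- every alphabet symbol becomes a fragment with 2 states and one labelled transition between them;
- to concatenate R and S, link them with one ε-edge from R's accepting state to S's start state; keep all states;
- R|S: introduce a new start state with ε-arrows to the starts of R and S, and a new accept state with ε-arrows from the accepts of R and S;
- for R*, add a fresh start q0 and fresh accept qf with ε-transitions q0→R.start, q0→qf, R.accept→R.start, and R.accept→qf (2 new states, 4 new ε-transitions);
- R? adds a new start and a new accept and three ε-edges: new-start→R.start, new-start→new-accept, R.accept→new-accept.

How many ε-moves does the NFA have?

22

Per subexpression:
Each of the 6 symbol leaves contributes 0 ε-transitions.
  0|1 — 4 ε-transitions
  (0|1)1 — 5 ε-transitions
  ((0|1)1)* — 9 ε-transitions
  01 — 1 ε-transition
  (01)? — 4 ε-transitions
  (01)?1 — 5 ε-transitions
  ((01)?1)* — 9 ε-transitions
  ((0|1)1)*|((01)?1)* — 22 ε-transitions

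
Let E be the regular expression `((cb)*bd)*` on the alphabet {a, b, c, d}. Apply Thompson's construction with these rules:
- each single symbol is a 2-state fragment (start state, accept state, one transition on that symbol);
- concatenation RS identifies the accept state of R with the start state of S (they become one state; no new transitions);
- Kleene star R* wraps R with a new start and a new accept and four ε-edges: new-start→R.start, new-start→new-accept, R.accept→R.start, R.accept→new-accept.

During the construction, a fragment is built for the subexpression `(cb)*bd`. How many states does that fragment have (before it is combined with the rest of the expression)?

Fragment for `(cb)*bd`:
Each of the 4 symbol leaves contributes a 2-state fragment.
  cb = 3 states
  (cb)* = 5 states
  (cb)*bd = 7 states

7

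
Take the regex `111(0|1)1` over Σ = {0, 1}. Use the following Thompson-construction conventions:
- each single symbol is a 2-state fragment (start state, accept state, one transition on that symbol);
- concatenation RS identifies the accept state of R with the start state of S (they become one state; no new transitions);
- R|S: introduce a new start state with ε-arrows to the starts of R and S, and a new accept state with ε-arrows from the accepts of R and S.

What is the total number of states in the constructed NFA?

10

Per subexpression:
Each of the 6 symbol leaves contributes a 2-state fragment.
  0|1 : 6 states
  111(0|1)1 : 10 states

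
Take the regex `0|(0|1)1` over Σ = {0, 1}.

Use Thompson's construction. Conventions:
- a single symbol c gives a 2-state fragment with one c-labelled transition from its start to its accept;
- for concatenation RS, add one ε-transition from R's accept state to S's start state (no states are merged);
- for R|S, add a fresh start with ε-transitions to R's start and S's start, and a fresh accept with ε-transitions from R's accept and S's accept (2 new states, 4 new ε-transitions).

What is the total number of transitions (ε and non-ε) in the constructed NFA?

13

Bottom-up over the parse tree:
Each of the 4 symbol leaves contributes 1 transition (1 symbol, 0 ε).
  0|1 : 6 transitions (2 symbol, 4 ε)
  (0|1)1 : 8 transitions (3 symbol, 5 ε)
  0|(0|1)1 : 13 transitions (4 symbol, 9 ε)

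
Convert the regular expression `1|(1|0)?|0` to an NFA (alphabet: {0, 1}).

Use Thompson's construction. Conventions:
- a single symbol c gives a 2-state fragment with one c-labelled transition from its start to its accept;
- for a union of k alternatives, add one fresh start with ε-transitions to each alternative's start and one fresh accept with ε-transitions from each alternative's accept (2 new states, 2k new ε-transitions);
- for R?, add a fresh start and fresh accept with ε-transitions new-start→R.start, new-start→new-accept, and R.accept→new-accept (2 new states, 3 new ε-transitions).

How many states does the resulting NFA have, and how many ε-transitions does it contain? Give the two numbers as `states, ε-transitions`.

14, 13

Building bottom-up:
Each of the 4 symbol leaves contributes 2 states and 0 ε-transitions.
  1|0 → 6 states, 4 ε-transitions
  (1|0)? → 8 states, 7 ε-transitions
  1|(1|0)?|0 → 14 states, 13 ε-transitions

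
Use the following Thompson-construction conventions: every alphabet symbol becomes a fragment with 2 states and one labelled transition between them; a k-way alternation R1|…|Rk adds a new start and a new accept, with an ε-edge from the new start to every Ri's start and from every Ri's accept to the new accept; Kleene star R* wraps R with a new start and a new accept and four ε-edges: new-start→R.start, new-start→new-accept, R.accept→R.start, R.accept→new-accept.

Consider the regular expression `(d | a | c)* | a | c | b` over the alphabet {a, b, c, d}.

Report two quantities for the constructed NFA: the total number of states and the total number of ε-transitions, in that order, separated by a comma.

By structural recursion:
Each of the 6 symbol leaves contributes 2 states and 0 ε-transitions.
  d | a | c — 8 states, 6 ε-transitions
  (d | a | c)* — 10 states, 10 ε-transitions
  (d | a | c)* | a | c | b — 18 states, 18 ε-transitions

18, 18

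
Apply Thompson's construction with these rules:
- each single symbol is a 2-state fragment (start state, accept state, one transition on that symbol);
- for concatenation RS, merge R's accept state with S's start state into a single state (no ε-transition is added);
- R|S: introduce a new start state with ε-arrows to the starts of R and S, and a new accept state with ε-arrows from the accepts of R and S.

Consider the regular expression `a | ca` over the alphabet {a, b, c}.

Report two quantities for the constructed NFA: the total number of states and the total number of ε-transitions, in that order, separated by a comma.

By structural recursion:
Each of the 3 symbol leaves contributes 2 states and 0 ε-transitions.
  ca : 3 states, 0 ε-transitions
  a | ca : 7 states, 4 ε-transitions

7, 4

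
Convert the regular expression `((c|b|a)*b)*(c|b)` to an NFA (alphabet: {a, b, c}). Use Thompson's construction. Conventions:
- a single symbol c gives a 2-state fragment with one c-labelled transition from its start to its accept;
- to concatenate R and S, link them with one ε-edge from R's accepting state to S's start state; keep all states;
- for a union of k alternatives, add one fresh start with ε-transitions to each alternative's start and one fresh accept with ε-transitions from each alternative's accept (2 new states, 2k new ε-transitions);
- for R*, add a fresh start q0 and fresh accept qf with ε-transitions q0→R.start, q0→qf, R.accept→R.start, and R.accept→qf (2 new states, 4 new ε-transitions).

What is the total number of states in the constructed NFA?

20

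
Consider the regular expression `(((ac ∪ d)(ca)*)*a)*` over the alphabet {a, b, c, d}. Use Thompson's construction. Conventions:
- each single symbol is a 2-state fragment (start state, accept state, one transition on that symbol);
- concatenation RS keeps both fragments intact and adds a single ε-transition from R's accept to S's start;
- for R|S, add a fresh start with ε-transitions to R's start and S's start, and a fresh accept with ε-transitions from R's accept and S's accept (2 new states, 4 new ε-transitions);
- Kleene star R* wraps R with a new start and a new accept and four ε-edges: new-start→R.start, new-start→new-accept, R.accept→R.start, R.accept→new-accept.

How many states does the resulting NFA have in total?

Per subexpression:
Each of the 6 symbol leaves contributes a 2-state fragment.
  ac → 4 states
  ac ∪ d → 8 states
  ca → 4 states
  (ca)* → 6 states
  (ac ∪ d)(ca)* → 14 states
  ((ac ∪ d)(ca)*)* → 16 states
  ((ac ∪ d)(ca)*)*a → 18 states
  (((ac ∪ d)(ca)*)*a)* → 20 states

20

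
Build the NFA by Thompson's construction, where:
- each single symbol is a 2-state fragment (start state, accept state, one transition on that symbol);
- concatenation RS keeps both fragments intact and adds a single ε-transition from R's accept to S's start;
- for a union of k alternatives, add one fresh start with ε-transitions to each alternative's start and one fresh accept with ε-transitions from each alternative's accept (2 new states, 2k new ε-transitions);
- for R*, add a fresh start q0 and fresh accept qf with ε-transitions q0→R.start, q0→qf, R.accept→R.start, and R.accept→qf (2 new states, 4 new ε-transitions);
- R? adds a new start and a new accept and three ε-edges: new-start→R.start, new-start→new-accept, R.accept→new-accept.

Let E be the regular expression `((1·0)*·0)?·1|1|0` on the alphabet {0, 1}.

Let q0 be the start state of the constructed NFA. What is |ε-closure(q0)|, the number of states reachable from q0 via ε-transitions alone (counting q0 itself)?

10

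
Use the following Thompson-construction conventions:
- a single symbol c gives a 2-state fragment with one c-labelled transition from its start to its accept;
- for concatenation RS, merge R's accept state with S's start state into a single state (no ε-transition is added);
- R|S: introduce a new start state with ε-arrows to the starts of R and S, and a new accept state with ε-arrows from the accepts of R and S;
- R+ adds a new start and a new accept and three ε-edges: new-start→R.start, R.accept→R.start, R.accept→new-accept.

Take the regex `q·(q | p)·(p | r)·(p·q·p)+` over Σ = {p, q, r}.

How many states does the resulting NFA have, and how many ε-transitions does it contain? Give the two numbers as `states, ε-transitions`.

17, 11

Per subexpression:
Each of the 8 symbol leaves contributes 2 states and 0 ε-transitions.
  q | p — 6 states, 4 ε-transitions
  p | r — 6 states, 4 ε-transitions
  p·q·p — 4 states, 0 ε-transitions
  (p·q·p)+ — 6 states, 3 ε-transitions
  q·(q | p)·(p | r)·(p·q·p)+ — 17 states, 11 ε-transitions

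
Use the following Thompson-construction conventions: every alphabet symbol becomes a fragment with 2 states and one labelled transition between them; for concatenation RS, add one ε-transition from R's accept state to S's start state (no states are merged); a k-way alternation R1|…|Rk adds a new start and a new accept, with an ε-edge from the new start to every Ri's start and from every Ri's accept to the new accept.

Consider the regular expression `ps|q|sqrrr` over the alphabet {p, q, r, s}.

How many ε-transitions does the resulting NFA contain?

11

Recursing over subexpressions:
Each of the 8 symbol leaves contributes 0 ε-transitions.
  ps → 1 ε-transition
  sqrrr → 4 ε-transitions
  ps|q|sqrrr → 11 ε-transitions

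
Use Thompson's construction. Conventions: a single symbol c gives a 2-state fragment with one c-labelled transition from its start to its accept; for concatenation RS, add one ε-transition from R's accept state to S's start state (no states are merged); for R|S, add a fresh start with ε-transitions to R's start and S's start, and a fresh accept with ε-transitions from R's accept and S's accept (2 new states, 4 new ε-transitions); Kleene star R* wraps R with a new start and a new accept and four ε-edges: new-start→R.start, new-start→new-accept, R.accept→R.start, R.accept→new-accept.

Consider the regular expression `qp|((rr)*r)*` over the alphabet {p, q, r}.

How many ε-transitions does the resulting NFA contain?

15

Recursing over subexpressions:
Each of the 5 symbol leaves contributes 0 ε-transitions.
  qp : 1 ε-transition
  rr : 1 ε-transition
  (rr)* : 5 ε-transitions
  (rr)*r : 6 ε-transitions
  ((rr)*r)* : 10 ε-transitions
  qp|((rr)*r)* : 15 ε-transitions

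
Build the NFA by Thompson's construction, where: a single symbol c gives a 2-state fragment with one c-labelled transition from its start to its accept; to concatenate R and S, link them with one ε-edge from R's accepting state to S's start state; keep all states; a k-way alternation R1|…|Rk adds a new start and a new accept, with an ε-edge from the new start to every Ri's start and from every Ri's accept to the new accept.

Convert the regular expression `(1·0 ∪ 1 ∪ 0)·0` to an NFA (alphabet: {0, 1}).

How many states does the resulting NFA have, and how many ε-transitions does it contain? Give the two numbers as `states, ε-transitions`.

12, 8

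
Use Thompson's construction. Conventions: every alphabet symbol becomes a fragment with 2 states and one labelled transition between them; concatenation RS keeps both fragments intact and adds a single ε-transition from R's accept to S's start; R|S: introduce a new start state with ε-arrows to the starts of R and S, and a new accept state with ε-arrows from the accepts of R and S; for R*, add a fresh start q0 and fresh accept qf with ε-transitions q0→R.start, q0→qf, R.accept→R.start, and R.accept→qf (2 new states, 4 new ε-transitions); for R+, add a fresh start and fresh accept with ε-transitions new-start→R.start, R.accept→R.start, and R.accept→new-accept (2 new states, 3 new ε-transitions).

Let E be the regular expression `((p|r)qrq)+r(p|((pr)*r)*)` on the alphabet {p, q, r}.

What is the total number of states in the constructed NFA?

30

Building bottom-up:
Each of the 10 symbol leaves contributes a 2-state fragment.
  p|r — 6 states
  (p|r)qrq — 12 states
  ((p|r)qrq)+ — 14 states
  pr — 4 states
  (pr)* — 6 states
  (pr)*r — 8 states
  ((pr)*r)* — 10 states
  p|((pr)*r)* — 14 states
  ((p|r)qrq)+r(p|((pr)*r)*) — 30 states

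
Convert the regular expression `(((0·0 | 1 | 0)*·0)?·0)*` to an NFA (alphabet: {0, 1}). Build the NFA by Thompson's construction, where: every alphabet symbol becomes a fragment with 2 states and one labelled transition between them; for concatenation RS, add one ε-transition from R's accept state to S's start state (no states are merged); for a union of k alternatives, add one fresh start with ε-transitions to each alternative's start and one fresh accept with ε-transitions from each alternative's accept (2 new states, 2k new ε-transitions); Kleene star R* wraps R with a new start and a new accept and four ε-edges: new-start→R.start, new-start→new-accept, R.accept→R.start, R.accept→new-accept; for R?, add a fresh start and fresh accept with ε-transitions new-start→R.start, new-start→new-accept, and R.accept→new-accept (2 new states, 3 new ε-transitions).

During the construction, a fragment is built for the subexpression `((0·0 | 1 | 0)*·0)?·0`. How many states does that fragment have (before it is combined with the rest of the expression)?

18

Fragment for `((0·0 | 1 | 0)*·0)?·0`:
Each of the 6 symbol leaves contributes a 2-state fragment.
  0·0 = 4 states
  0·0 | 1 | 0 = 10 states
  (0·0 | 1 | 0)* = 12 states
  (0·0 | 1 | 0)*·0 = 14 states
  ((0·0 | 1 | 0)*·0)? = 16 states
  ((0·0 | 1 | 0)*·0)?·0 = 18 states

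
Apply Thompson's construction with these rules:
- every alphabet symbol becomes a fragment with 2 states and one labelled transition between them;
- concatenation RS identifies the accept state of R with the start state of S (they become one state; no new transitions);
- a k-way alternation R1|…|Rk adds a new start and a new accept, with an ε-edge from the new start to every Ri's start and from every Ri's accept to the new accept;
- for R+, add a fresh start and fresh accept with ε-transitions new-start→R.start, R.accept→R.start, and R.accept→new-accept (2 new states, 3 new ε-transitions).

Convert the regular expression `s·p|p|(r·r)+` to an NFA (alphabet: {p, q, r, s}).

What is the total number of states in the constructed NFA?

Bottom-up over the parse tree:
Each of the 5 symbol leaves contributes a 2-state fragment.
  s·p — 3 states
  r·r — 3 states
  (r·r)+ — 5 states
  s·p|p|(r·r)+ — 12 states

12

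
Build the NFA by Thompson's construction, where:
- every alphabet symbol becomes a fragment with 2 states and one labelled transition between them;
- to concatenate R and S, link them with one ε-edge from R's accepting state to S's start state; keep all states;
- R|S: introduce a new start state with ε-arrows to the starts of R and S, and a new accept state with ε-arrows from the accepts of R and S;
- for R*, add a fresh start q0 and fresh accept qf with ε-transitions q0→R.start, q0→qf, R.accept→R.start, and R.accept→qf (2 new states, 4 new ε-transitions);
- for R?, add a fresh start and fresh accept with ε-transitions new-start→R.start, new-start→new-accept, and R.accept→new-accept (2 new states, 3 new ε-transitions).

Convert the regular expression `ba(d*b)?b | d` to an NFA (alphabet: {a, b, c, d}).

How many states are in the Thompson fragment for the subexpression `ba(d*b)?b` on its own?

14

Fragment for `ba(d*b)?b`:
Each of the 5 symbol leaves contributes a 2-state fragment.
  d* — 4 states
  d*b — 6 states
  (d*b)? — 8 states
  ba(d*b)?b — 14 states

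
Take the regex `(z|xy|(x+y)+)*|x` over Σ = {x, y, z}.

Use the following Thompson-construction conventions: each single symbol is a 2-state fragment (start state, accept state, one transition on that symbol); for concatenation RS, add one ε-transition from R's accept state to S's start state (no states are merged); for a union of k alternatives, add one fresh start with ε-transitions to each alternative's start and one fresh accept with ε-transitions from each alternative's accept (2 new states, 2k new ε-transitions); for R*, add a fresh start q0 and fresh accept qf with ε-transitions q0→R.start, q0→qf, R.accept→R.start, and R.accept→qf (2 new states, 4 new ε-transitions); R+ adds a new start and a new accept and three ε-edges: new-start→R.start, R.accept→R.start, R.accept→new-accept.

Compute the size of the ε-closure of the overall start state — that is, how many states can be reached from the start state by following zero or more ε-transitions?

Let C(F) = |ε-closure(F.start)| within fragment F, and note whether F accepts ε. Symbol fragments have C = 1 and do not accept ε. Then:
  xy → same as the first factor's closure: |ε-closure| = 1
  x+ → |ε-closure| = 1 + 1 = 2 (the body doesn't accept ε, so the new accept is not reached)
  x+y → same as the first factor's closure: |ε-closure| = 2
  (x+y)+ → new start ε-reaches only the body's start; the new accept needs a symbol first: |ε-closure| = 1 + 2 = 3
  z|xy|(x+y)+ → |ε-closure| = 1 + 1 + 1 + 3 = 6 (the new accept is not ε-reachable since no branch accepts ε)
  (z|xy|(x+y)+)* → the star's fresh start ε-reaches both the body's start and the fresh accept: |ε-closure| = 2 + 6 = 8
  (z|xy|(x+y)+)*|x → |ε-closure| = 1 (new start) + (8 + 1) + 1 (new accept, since some branch ε-reaches its own accept) = 11

11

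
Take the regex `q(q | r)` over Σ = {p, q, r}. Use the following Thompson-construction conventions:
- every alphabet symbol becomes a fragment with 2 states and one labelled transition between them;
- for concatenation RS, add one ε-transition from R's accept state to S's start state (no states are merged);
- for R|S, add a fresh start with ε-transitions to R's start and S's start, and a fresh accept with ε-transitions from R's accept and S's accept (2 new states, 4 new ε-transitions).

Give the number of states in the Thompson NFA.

Recursing over subexpressions:
Each of the 3 symbol leaves contributes a 2-state fragment.
  q | r = 6 states
  q(q | r) = 8 states

8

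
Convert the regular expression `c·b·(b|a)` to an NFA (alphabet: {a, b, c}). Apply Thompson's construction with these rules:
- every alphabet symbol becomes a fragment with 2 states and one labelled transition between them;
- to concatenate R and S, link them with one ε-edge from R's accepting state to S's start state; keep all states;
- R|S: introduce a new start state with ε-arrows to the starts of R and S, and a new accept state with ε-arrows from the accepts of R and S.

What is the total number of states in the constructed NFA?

10

Recursing over subexpressions:
Each of the 4 symbol leaves contributes a 2-state fragment.
  b|a = 6 states
  c·b·(b|a) = 10 states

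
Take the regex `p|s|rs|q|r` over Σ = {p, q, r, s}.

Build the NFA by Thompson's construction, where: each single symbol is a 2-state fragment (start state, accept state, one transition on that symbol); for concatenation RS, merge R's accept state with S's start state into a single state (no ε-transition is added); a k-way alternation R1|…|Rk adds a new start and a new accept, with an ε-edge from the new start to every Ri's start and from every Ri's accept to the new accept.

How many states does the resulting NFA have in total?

Recursing over subexpressions:
Each of the 6 symbol leaves contributes a 2-state fragment.
  rs = 3 states
  p|s|rs|q|r = 13 states

13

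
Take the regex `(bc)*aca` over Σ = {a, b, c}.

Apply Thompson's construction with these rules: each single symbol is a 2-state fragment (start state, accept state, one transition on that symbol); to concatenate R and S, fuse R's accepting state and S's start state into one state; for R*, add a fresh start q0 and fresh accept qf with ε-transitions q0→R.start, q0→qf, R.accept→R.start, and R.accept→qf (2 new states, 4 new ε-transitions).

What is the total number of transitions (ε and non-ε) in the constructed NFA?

9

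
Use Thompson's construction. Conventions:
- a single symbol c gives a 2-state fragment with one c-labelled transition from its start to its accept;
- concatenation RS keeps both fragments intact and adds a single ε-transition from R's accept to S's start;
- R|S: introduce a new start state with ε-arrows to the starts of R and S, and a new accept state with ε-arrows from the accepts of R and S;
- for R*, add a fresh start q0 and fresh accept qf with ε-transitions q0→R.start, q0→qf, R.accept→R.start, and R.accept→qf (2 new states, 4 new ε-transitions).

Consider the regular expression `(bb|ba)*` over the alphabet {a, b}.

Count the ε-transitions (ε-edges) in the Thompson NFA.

10

Building bottom-up:
Each of the 4 symbol leaves contributes 0 ε-transitions.
  bb → 1 ε-transition
  ba → 1 ε-transition
  bb|ba → 6 ε-transitions
  (bb|ba)* → 10 ε-transitions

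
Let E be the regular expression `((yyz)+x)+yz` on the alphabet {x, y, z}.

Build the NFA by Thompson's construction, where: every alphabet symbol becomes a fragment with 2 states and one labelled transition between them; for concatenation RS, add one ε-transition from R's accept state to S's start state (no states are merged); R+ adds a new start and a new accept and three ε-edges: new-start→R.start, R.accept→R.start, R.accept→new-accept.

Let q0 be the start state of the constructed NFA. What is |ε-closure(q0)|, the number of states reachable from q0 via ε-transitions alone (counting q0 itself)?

Work bottom-up. For each fragment F, track |ε-closure(F.start)| and whether F's accept lies in that closure (i.e. whether F accepts ε). A single-symbol fragment has closure size 1 and does not accept ε.
  yyz — C equals the left operand's closure size = 1 (its accept is not ε-reachable, so the closure stops there)
  (yyz)+ — C = 1 + 1 = 2 (the body doesn't accept ε, so the new accept is not reached)
  (yyz)+x — C equals the left operand's closure size = 2 (its accept is not ε-reachable, so the closure stops there)
  ((yyz)+x)+ — new start ε-reaches only the body's start; the new accept needs a symbol first: C = 1 + 2 = 3
  ((yyz)+x)+yz — same as the first factor's closure: C = 3

3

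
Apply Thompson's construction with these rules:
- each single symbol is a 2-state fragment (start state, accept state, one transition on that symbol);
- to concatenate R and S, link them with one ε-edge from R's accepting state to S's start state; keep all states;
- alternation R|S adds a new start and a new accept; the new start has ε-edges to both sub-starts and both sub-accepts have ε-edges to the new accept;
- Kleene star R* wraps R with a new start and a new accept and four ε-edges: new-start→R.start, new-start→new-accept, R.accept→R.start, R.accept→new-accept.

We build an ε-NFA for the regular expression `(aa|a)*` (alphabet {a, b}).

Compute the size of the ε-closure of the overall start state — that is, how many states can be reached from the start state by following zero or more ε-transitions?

5

Let C(F) = |ε-closure(F.start)| within fragment F, and note whether F accepts ε. Symbol fragments have C = 1 and do not accept ε. Then:
  aa : same as the first factor's closure: |ε-closure| = 1
  aa|a : new start ε-reaches every alternative's start; none of them accept ε, so the new accept is not reached: |ε-closure| = 1 + 1 + 1 = 3
  (aa|a)* : new start has ε-edges to the inner start and to the new accept, so |ε-closure| = 2 + 3 = 5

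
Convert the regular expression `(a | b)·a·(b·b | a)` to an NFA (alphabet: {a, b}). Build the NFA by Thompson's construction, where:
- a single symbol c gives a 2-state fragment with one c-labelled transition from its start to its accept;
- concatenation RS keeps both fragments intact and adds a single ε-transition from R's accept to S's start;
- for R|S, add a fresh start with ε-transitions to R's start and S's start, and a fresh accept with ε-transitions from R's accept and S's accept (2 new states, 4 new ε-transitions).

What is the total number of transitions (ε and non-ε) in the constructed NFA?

Recursing over subexpressions:
Each of the 6 symbol leaves contributes 1 transition (1 symbol, 0 ε).
  a | b : 6 transitions (2 symbol, 4 ε)
  b·b : 3 transitions (2 symbol, 1 ε)
  b·b | a : 8 transitions (3 symbol, 5 ε)
  (a | b)·a·(b·b | a) : 17 transitions (6 symbol, 11 ε)

17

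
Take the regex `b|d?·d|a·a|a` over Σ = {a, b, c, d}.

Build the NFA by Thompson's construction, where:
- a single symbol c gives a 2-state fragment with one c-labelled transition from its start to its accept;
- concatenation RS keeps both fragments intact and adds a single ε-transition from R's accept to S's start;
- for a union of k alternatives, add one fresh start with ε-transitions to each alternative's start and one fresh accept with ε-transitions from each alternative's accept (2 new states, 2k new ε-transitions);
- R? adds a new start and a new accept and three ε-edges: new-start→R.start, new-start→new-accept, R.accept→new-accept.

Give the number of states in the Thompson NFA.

Per subexpression:
Each of the 6 symbol leaves contributes a 2-state fragment.
  d? — 4 states
  d?·d — 6 states
  a·a — 4 states
  b|d?·d|a·a|a — 16 states

16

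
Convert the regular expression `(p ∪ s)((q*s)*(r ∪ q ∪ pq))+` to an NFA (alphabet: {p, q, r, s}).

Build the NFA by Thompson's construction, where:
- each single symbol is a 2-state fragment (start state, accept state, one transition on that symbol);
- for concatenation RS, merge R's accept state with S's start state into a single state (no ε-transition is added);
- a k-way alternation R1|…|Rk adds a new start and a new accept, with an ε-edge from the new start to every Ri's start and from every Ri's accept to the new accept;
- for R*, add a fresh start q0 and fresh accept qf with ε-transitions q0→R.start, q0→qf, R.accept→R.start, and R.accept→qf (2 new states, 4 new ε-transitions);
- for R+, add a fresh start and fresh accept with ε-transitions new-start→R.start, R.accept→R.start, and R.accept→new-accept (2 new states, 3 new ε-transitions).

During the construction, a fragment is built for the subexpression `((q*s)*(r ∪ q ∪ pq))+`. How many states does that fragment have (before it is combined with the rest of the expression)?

17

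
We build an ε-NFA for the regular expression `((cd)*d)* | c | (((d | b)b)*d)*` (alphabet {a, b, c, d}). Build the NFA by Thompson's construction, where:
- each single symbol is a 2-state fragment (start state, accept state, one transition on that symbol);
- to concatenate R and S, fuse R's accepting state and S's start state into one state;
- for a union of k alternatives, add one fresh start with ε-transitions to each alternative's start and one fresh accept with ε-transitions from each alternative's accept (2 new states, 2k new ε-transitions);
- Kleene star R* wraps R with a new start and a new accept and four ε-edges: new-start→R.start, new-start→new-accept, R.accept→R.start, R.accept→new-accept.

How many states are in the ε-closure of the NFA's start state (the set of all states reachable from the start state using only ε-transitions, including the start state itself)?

15

Let C(F) = |ε-closure(F.start)| within fragment F, and note whether F accepts ε. Symbol fragments have C = 1 and do not accept ε. Then:
  cd → same as the first factor's closure: |closure| = 1
  (cd)* → new start has ε-edges to the inner start and to the new accept, so |closure| = 2 + 1 = 3
  (cd)*d → |closure| = 3 + (1−1) = 3 (closure spills across the concat boundary because the left factor accepts ε)
  ((cd)*d)* → new start has ε-edges to the inner start and to the new accept, so |closure| = 2 + 3 = 5
  d | b → new start ε-reaches every alternative's start; none of them accept ε, so the new accept is not reached: |closure| = 1 + 1 + 1 = 3
  (d | b)b → |closure| equals the left operand's closure size = 3 (its accept is not ε-reachable, so the closure stops there)
  ((d | b)b)* → new start has ε-edges to the inner start and to the new accept, so |closure| = 2 + 3 = 5
  ((d | b)b)*d → |closure| = 5 + (1−1) = 5 (closure spills across the concat boundary because the left factor accepts ε)
  (((d | b)b)*d)* → new start has ε-edges to the inner start and to the new accept, so |closure| = 2 + 5 = 7
  ((cd)*d)* | c | (((d | b)b)*d)* → |closure| = 1 (new start) + (5 + 1 + 7) + 1 (new accept, since some branch ε-reaches its own accept) = 15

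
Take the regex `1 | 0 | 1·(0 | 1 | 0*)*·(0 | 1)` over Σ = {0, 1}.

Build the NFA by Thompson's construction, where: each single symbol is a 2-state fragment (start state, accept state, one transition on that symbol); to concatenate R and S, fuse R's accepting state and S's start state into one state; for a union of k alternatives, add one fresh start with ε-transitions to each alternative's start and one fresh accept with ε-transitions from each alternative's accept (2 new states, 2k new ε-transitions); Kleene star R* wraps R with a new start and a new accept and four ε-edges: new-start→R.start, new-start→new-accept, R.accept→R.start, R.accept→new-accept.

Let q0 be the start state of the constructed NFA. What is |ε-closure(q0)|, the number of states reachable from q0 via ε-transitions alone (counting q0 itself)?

Work bottom-up. For each fragment F, track |ε-closure(F.start)| and whether F's accept lies in that closure (i.e. whether F accepts ε). A single-symbol fragment has closure size 1 and does not accept ε.
  0* → |ε-closure| = 1 (new start) + 1 (body) + 1 (new accept) = 3
  0 | 1 | 0* → new start ε-reaches every alternative's start; at least one alternative accepts ε, so the union's new accept is reached too: |ε-closure| = 1 + 1 + 1 + 3 + 1 = 7
  (0 | 1 | 0*)* → |ε-closure| = 1 (new start) + 7 (body) + 1 (new accept) = 9
  0 | 1 → new start ε-reaches every alternative's start; none of them accept ε, so the new accept is not reached: |ε-closure| = 1 + 1 + 1 = 3
  1·(0 | 1 | 0*)*·(0 | 1) → same as the first factor's closure: |ε-closure| = 1
  1 | 0 | 1·(0 | 1 | 0*)*·(0 | 1) → |ε-closure| = 1 + 1 + 1 + 1 = 4 (the new accept is not ε-reachable since no branch accepts ε)

4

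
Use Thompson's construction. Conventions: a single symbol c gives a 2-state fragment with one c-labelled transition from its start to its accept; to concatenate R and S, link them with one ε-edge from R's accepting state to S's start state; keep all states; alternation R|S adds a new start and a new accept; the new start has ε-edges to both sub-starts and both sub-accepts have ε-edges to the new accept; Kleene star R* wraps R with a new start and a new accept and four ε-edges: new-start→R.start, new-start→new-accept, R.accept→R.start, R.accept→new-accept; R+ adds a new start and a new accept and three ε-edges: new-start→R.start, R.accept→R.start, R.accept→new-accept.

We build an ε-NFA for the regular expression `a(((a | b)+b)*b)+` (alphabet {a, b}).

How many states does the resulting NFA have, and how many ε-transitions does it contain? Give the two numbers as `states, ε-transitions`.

Bottom-up over the parse tree:
Each of the 5 symbol leaves contributes 2 states and 0 ε-transitions.
  a | b → 6 states, 4 ε-transitions
  (a | b)+ → 8 states, 7 ε-transitions
  (a | b)+b → 10 states, 8 ε-transitions
  ((a | b)+b)* → 12 states, 12 ε-transitions
  ((a | b)+b)*b → 14 states, 13 ε-transitions
  (((a | b)+b)*b)+ → 16 states, 16 ε-transitions
  a(((a | b)+b)*b)+ → 18 states, 17 ε-transitions

18, 17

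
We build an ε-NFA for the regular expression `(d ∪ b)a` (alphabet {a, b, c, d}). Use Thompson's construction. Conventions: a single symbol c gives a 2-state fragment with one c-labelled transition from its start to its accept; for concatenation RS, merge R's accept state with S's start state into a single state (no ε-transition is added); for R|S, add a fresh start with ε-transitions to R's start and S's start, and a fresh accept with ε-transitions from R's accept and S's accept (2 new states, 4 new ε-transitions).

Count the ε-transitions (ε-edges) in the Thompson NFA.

4

Building bottom-up:
Each of the 3 symbol leaves contributes 0 ε-transitions.
  d ∪ b — 4 ε-transitions
  (d ∪ b)a — 4 ε-transitions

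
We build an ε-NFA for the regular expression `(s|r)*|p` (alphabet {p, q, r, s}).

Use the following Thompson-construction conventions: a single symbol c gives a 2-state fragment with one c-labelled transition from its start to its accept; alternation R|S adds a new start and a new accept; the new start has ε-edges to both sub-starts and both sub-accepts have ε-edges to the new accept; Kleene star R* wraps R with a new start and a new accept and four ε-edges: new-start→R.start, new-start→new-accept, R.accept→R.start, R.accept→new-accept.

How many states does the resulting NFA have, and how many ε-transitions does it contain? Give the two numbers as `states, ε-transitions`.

12, 12

Recursing over subexpressions:
Each of the 3 symbol leaves contributes 2 states and 0 ε-transitions.
  s|r = 6 states, 4 ε-transitions
  (s|r)* = 8 states, 8 ε-transitions
  (s|r)*|p = 12 states, 12 ε-transitions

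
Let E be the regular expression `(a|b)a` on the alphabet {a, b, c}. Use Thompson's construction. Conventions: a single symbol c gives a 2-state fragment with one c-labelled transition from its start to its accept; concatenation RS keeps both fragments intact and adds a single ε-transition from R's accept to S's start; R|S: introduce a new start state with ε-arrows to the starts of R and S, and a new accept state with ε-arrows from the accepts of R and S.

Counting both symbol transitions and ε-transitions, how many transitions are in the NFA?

8

Building bottom-up:
Each of the 3 symbol leaves contributes 1 transition (1 symbol, 0 ε).
  a|b : 6 transitions (2 symbol, 4 ε)
  (a|b)a : 8 transitions (3 symbol, 5 ε)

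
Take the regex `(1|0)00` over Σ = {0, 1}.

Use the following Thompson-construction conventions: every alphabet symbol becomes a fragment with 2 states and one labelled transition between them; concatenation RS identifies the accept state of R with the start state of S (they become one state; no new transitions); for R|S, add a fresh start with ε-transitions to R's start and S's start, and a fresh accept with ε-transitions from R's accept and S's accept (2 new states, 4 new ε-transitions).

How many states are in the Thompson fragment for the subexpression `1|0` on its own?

6

Fragment for `1|0`:
Each of the 2 symbol leaves contributes a 2-state fragment.
  1|0 — 6 states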